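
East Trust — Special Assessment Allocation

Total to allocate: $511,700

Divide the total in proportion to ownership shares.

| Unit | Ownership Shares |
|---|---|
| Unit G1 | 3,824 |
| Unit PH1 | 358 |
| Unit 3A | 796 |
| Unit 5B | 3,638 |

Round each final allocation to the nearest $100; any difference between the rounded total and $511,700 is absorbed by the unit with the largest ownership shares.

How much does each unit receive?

Total ownership shares = 8,616.
Pro-rata amounts: Unit G1 3,824/8,616 × $511,700 = 227,105.48; Unit PH1 358/8,616 × $511,700 = 21,261.44; Unit 3A 796/8,616 × $511,700 = 47,274.05; Unit 5B 3,638/8,616 × $511,700 = 216,059.03.
Rounded to nearest $100: Unit G1 $227,100; Unit PH1 $21,300; Unit 3A $47,300; Unit 5B $216,100. Sum = $511,800.
Difference $511,700 − $511,800 = −$100 applied to largest ownership shares (Unit G1): Unit G1 becomes $227,000.

Unit G1: $227,000 · Unit PH1: $21,300 · Unit 3A: $47,300 · Unit 5B: $216,100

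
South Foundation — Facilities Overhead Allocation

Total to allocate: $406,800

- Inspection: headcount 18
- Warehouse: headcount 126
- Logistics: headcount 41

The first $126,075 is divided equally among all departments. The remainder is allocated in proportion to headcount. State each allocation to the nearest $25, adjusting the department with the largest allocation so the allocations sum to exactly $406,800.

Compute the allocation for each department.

Inspection: $69,350; Warehouse: $233,200; Logistics: $104,250

First tranche $126,075 split equally: $42,025 each.
Remainder $280,725 by headcount (total 185): Inspection 27,313.78 → $27,325; Warehouse 191,196.49 → $191,200; Logistics 62,214.73 → $62,225.
Rounding difference −$25 on remainder applied to Warehouse.
Totals: Inspection $42,025 + $27,325 = $69,350; Warehouse $42,025 + $191,175 = $233,200; Logistics $42,025 + $62,225 = $104,250.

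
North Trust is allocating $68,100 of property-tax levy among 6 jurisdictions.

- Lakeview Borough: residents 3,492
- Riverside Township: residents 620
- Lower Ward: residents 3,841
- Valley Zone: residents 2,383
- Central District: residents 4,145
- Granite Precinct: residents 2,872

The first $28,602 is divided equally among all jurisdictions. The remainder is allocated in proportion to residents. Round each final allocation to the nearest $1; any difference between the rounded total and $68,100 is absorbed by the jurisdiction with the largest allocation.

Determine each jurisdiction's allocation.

Lakeview Borough: $12,715 | Riverside Township: $6,178 | Lower Ward: $13,510 | Valley Zone: $10,191 | Central District: $14,202 | Granite Precinct: $11,304

Equal tier: $28,602 ÷ 6 = $4,767 apiece.
Remainder $39,498 by residents (total 17,353): Lakeview Borough 7,948.31 → $7,948; Riverside Township 1,411.21 → $1,411; Lower Ward 8,742.69 → $8,743; Valley Zone 5,424.06 → $5,424; Central District 9,434.63 → $9,435; Granite Precinct 6,537.10 → $6,537.
Totals: Lakeview Borough $4,767 + $7,948 = $12,715; Riverside Township $4,767 + $1,411 = $6,178; Lower Ward $4,767 + $8,743 = $13,510; Valley Zone $4,767 + $5,424 = $10,191; Central District $4,767 + $9,435 = $14,202; Granite Precinct $4,767 + $6,537 = $11,304.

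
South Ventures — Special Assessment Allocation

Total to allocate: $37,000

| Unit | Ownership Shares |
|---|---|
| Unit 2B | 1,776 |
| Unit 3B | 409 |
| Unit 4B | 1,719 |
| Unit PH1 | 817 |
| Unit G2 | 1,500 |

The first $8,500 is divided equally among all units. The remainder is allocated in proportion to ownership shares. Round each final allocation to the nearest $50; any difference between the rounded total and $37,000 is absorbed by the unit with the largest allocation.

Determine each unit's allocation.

Unit 2B: $9,850 | Unit 3B: $3,550 | Unit 4B: $9,600 | Unit PH1: $5,450 | Unit G2: $8,550

First tranche $8,500 split equally: $1,700 each.
Remainder $28,500 by ownership shares (total 6,221): Unit 2B 8,136.31 → $8,150; Unit 3B 1,873.73 → $1,850; Unit 4B 7,875.18 → $7,900; Unit PH1 3,742.89 → $3,750; Unit G2 6,871.89 → $6,850.
Totals: Unit 2B $1,700 + $8,150 = $9,850; Unit 3B $1,700 + $1,850 = $3,550; Unit 4B $1,700 + $7,900 = $9,600; Unit PH1 $1,700 + $3,750 = $5,450; Unit G2 $1,700 + $6,850 = $8,550.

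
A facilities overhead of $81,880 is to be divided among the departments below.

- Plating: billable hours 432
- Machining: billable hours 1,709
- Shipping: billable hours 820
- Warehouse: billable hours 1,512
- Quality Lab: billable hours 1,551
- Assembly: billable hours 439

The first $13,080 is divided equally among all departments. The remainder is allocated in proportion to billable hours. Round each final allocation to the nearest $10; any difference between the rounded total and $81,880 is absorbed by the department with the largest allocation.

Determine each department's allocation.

Plating: $6,780 | Machining: $20,370 | Shipping: $10,910 | Warehouse: $18,280 | Quality Lab: $18,690 | Assembly: $6,850

First tranche $13,080 split equally: $2,180 each.
Remainder $68,800 by billable hours (total 6,463): Plating 4,598.73 → $4,600; Machining 18,192.67 → $18,190; Shipping 8,729.07 → $8,730; Warehouse 16,095.56 → $16,100; Quality Lab 16,510.72 → $16,510; Assembly 4,673.25 → $4,670.
Totals: Plating $2,180 + $4,600 = $6,780; Machining $2,180 + $18,190 = $20,370; Shipping $2,180 + $8,730 = $10,910; Warehouse $2,180 + $16,100 = $18,280; Quality Lab $2,180 + $16,510 = $18,690; Assembly $2,180 + $4,670 = $6,850.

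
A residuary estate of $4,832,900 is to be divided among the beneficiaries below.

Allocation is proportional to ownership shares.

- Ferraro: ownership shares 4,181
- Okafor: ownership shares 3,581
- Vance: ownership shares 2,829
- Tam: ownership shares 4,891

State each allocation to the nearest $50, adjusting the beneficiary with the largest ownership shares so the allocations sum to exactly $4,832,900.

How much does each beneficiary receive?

Sum of ownership shares: 4,181 + 3,581 + 2,829 + 4,891 = 15,482.
Pro-rata amounts: Ferraro 1,305,151.46; Okafor 1,117,853.95; Vance 883,107.74; Tam 1,526,786.84.
At nearest $50: Ferraro $1,305,150; Okafor $1,117,850; Vance $883,100; Tam $1,526,800. Sum = $4,832,900.
No rounding difference to absorb.

Ferraro: $1,305,150 | Okafor: $1,117,850 | Vance: $883,100 | Tam: $1,526,800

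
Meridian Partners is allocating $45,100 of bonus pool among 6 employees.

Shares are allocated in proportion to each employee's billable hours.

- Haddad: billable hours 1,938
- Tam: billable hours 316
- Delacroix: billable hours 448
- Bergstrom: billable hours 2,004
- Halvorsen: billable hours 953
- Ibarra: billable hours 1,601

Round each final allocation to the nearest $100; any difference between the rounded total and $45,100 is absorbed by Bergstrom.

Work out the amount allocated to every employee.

Haddad: $12,000; Tam: $2,000; Delacroix: $2,800; Bergstrom: $12,500; Halvorsen: $5,900; Ibarra: $9,900

Combined billable hours = 7,260.
Proportional shares: Haddad 1,938/7,260 × $45,100 = 12,039.09; Tam 316/7,260 × $45,100 = 1,963.03; Delacroix 448/7,260 × $45,100 = 2,783.03; Bergstrom 2,004/7,260 × $45,100 = 12,449.09; Halvorsen 953/7,260 × $45,100 = 5,920.15; Ibarra 1,601/7,260 × $45,100 = 9,945.61.
Rounded to nearest $100: Haddad $12,000; Tam $2,000; Delacroix $2,800; Bergstrom $12,400; Halvorsen $5,900; Ibarra $9,900. Sum = $45,000.
Difference $45,100 − $45,000 = +$100 applied to Bergstrom: Bergstrom becomes $12,500.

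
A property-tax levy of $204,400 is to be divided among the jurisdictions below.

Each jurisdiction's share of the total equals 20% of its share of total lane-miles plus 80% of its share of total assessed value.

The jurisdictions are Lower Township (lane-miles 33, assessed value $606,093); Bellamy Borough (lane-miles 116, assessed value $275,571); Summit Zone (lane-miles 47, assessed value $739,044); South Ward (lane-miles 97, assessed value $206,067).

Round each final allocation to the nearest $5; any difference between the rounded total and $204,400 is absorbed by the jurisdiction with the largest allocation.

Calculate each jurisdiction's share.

Lower Township: $58,855; Bellamy Borough: $40,850; Summit Zone: $72,715; South Ward: $31,980

Totals — lane-miles 293, assessed value 1,826,775.
Composite weights (20% lane-miles + 80% assessed value): Lower Township 0.2880; Bellamy Borough 0.1999; Summit Zone 0.3557; South Ward 0.1565.
Raw shares: Lower Township 58,857.40; Bellamy Borough 40,851.74; Summit Zone 72,711.54; South Ward 31,979.31.
Rounded to nearest $5: Lower Township $58,855; Bellamy Borough $40,850; Summit Zone $72,710; South Ward $31,980. Sum = $204,395.
Difference $204,400 − $204,395 = +$5 applied to largest allocation (Summit Zone): Summit Zone becomes $72,715.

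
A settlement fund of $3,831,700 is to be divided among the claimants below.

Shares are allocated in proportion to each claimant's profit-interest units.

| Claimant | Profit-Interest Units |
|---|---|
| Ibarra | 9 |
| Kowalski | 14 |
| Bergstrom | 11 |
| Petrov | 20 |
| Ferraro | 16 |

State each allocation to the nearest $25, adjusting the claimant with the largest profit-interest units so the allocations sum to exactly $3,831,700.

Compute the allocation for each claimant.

Ibarra: $492,650 · Kowalski: $766,350 · Bergstrom: $602,125 · Petrov: $1,094,750 · Ferraro: $875,825

Sum of profit-interest units: 70.
Proportional shares: Ibarra 9/70 × $3,831,700 = 492,647.14; Kowalski 14/70 × $3,831,700 = 766,340.00; Bergstrom 11/70 × $3,831,700 = 602,124.29; Petrov 20/70 × $3,831,700 = 1,094,771.43; Ferraro 16/70 × $3,831,700 = 875,817.14.
After rounding ($25): Ibarra $492,650; Kowalski $766,350; Bergstrom $602,125; Petrov $1,094,775; Ferraro $875,825. Sum = $3,831,725.
Difference $3,831,700 − $3,831,725 = −$25 applied to largest profit-interest units (Petrov): Petrov becomes $1,094,750.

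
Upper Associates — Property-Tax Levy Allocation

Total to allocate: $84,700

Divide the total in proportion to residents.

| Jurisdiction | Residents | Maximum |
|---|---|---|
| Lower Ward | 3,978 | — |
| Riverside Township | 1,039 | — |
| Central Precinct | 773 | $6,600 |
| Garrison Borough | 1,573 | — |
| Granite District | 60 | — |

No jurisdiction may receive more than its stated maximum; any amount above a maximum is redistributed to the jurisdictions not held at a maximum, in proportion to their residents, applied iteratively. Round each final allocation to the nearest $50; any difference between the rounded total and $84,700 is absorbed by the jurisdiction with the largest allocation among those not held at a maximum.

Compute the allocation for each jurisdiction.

Total residents = 7,423.
Unconstrained shares: Lower Ward 45,390.89; Riverside Township 11,855.49; Central Precinct 8,820.30; Garrison Borough 17,948.69; Granite District 684.63.
Capped: Central Precinct ($6,600); residual $78,100 reallocated over remaining residents 6,650.
Shares after redistribution: Lower Ward 46,719.07 → $46,700; Riverside Township 12,202.39 → $12,200; Garrison Borough 18,473.88 → $18,450; Granite District 704.66 → $700.
Rounding difference +$50 applied to Lower Ward → $46,750.

Lower Ward: $46,750 · Riverside Township: $12,200 · Central Precinct: $6,600 · Garrison Borough: $18,450 · Granite District: $700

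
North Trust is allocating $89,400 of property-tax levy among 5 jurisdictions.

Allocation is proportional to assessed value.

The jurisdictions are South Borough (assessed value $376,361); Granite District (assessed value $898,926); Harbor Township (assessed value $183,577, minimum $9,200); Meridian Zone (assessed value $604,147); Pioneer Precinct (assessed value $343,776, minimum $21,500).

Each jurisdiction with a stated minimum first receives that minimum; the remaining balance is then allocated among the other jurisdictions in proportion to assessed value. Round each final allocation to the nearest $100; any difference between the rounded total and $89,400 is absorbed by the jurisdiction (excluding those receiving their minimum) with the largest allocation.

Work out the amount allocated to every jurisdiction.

Fund the minimums — Harbor Township $9,200; Pioneer Precinct $21,500. Balance $58,700.
Balance split over remaining assessed value 1,879,434: South Borough 11,754.81 → $11,800; Granite District 28,075.98 → $28,100; Meridian Zone 18,869.21 → $18,900.
Rounding difference −$100 applied to Granite District → $28,000.

South Borough: $11,800; Granite District: $28,000; Harbor Township: $9,200; Meridian Zone: $18,900; Pioneer Precinct: $21,500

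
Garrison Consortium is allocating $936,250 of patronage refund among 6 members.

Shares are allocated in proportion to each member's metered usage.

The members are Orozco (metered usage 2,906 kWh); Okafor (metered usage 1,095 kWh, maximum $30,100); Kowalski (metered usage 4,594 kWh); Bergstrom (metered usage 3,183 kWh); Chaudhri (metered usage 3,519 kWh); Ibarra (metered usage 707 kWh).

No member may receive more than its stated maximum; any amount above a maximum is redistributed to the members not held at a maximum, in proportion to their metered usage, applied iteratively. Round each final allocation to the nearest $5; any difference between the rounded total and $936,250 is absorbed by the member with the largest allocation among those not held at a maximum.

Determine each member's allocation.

Orozco: $176,625; Okafor: $30,100; Kowalski: $279,215; Bergstrom: $193,460; Chaudhri: $213,880; Ibarra: $42,970

Sum of metered usage: 16,004.
Proportional shares (ignoring caps): Orozco 170,003.91; Okafor 64,058.59; Kowalski 268,753.59; Bergstrom 186,208.68; Chaudhri 205,865.02; Ibarra 41,360.21.
Capped: Okafor ($30,100); residual $906,150 reallocated over remaining metered usage 14,909.
Remaining shares: Orozco 176,622.97 → $176,625; Kowalski 279,217.46 → $279,215; Bergstrom 193,458.68 → $193,460; Chaudhri 213,880.33 → $213,880; Ibarra 42,970.56 → $42,970.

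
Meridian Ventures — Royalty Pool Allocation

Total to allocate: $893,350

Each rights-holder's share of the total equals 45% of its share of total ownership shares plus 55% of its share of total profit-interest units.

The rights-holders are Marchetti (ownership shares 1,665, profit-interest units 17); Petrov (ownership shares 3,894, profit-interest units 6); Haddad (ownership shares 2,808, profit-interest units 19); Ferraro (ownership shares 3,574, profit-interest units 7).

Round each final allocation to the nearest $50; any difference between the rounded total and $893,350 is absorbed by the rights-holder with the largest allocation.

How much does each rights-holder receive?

Ownership shares total 11,941; profit-interest units total 49.
Blended shares (45% ownership shares + 55% profit-interest units): Marchetti 0.2536; Petrov 0.2141; Haddad 0.3191; Ferraro 0.2133.
Proportional shares: Marchetti 226,519.91; Petrov 191,260.38; Haddad 285,055.11; Ferraro 190,514.61.
At nearest $50: Marchetti $226,500; Petrov $191,250; Haddad $285,050; Ferraro $190,500. Sum = $893,300.
Difference $893,350 − $893,300 = +$50 applied to largest allocation (Haddad): Haddad becomes $285,100.

Marchetti: $226,500 · Petrov: $191,250 · Haddad: $285,100 · Ferraro: $190,500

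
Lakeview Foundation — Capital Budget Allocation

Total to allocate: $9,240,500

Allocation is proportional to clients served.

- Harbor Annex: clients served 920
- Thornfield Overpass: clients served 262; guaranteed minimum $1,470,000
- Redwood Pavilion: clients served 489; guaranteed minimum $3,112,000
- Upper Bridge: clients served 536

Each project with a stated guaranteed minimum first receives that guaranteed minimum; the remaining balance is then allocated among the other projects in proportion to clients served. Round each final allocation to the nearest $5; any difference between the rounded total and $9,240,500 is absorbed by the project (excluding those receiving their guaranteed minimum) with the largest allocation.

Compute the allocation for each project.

Harbor Annex: $2,943,560 | Thornfield Overpass: $1,470,000 | Redwood Pavilion: $3,112,000 | Upper Bridge: $1,714,940

Fund the minimums — Thornfield Overpass $1,470,000; Redwood Pavilion $3,112,000. Remaining pool $4,658,500.
Remaining pool split over remaining clients served 1,456: Harbor Annex 2,943,557.69 → $2,943,560; Upper Bridge 1,714,942.31 → $1,714,940.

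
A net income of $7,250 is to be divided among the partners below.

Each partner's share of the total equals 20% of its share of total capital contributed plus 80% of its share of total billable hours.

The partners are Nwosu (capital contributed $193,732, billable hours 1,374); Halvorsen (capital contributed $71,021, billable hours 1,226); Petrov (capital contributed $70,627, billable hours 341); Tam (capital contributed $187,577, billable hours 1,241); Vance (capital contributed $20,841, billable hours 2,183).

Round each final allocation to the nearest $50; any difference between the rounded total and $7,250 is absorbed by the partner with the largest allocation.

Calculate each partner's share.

Nwosu: $1,750 · Halvorsen: $1,300 · Petrov: $500 · Tam: $1,650 · Vance: $2,050

Totals — capital contributed 543,798, billable hours 6,365.
Blended shares (20% capital contributed + 80% billable hours): Nwosu 0.2439; Halvorsen 0.1802; Petrov 0.0688; Tam 0.2250; Vance 0.2820.
Raw shares: Nwosu 1,768.61; Halvorsen 1,306.54; Petrov 499.05; Tam 1,631.00; Vance 2,044.79.
At nearest $50: Nwosu $1,750; Halvorsen $1,300; Petrov $500; Tam $1,650; Vance $2,050. Sum = $7,250.
No rounding difference to absorb.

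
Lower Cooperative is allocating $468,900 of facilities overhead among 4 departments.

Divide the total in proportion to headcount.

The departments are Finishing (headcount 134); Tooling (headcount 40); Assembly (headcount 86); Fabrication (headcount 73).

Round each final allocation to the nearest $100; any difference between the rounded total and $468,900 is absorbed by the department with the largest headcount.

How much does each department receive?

Finishing: $188,700; Tooling: $56,300; Assembly: $121,100; Fabrication: $102,800

Headcount total: 134 + 40 + 86 + 73 = 333.
Pro-rata amounts: Finishing 188,686.49; Tooling 56,324.32; Assembly 121,097.30; Fabrication 102,791.89.
At nearest $100: Finishing $188,700; Tooling $56,300; Assembly $121,100; Fabrication $102,800. Sum = $468,900.
Sum already equals the total — no adjustment.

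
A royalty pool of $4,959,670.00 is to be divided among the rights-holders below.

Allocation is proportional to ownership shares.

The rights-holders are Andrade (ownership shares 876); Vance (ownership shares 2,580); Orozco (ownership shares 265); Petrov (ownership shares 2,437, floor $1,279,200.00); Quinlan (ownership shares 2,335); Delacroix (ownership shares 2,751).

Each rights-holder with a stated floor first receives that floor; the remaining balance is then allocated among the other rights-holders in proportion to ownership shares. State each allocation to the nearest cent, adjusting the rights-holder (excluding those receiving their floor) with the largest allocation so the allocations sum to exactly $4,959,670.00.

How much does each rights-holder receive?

Guaranteed amounts: Petrov $1,279,200.00. Balance $3,680,470.00.
Balance split over remaining ownership shares 8,807: Andrade 366,082.8568 → $366,082.86; Vance 1,078,189.2358 → $1,078,189.24; Orozco 110,744.2432 → $110,744.24; Quinlan 975,803.0487 → $975,803.05; Delacroix 1,149,650.6154 → $1,149,650.62.
Rounding difference −$0.01 applied to Delacroix → $1,149,650.61.

Andrade: $366,082.86; Vance: $1,078,189.24; Orozco: $110,744.24; Petrov: $1,279,200.00; Quinlan: $975,803.05; Delacroix: $1,149,650.61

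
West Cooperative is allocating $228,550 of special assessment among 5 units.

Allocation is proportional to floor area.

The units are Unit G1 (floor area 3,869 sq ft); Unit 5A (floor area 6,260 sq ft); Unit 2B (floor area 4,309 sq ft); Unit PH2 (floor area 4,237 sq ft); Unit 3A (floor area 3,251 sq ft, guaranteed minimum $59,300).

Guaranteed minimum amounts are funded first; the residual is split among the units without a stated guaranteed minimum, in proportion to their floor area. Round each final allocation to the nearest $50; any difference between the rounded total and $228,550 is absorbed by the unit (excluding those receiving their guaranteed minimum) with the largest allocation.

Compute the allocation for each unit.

Fund the minimums — Unit 3A $59,300. Balance $169,250.
Balance split over remaining floor area 18,675: Unit G1 35,064.43 → $35,050; Unit 5A 56,733.87 → $56,750; Unit 2B 39,052.12 → $39,050; Unit PH2 38,399.59 → $38,400.

Unit G1: $35,050 | Unit 5A: $56,750 | Unit 2B: $39,050 | Unit PH2: $38,400 | Unit 3A: $59,300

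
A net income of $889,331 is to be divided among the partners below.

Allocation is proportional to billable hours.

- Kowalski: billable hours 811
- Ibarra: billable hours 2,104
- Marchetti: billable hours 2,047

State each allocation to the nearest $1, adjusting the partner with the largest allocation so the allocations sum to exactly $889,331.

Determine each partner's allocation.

Billable hours total: 4,962.
Proportional shares: Kowalski 811/4,962 × $889,331 = 145,354.18; Ibarra 2,104/4,962 × $889,331 = 377,096.42; Marchetti 2,047/4,962 × $889,331 = 366,880.40.
After rounding ($1): Kowalski $145,354; Ibarra $377,096; Marchetti $366,880. Sum = $889,330.
Difference $889,331 − $889,330 = +$1 applied to largest allocation (Ibarra): Ibarra becomes $377,097.

Kowalski: $145,354; Ibarra: $377,097; Marchetti: $366,880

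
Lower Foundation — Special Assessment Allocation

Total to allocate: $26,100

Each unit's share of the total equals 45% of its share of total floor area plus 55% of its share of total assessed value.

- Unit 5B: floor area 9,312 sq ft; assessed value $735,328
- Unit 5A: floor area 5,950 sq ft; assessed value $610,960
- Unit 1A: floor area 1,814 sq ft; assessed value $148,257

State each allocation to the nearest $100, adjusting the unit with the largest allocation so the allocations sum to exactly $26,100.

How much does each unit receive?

Unit 5B: $13,400; Unit 5A: $10,000; Unit 1A: $2,700

Floor area total 17,076; assessed value total 1,494,545.
Composite weights (45% floor area + 55% assessed value): Unit 5B 0.5160; Unit 5A 0.3816; Unit 1A 0.1024.
Unrounded shares: Unit 5B 13,467.64; Unit 5A 9,960.68; Unit 1A 2,671.68.
After rounding ($100): Unit 5B $13,500; Unit 5A $10,000; Unit 1A $2,700. Sum = $26,200.
Difference $26,100 − $26,200 = −$100 applied to largest allocation (Unit 5B): Unit 5B becomes $13,400.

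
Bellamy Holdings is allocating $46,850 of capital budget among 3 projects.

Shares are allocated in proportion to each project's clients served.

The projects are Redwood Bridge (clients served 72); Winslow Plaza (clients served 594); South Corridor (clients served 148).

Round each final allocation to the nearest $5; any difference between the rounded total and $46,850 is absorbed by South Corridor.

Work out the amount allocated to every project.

Redwood Bridge: $4,145; Winslow Plaza: $34,190; South Corridor: $8,515

Total clients served = 814.
Pro-rata amounts: Redwood Bridge 72/814 × $46,850 = 4,143.98; Winslow Plaza 594/814 × $46,850 = 34,187.84; South Corridor 148/814 × $46,850 = 8,518.18.
Rounded to nearest $5: Redwood Bridge $4,145; Winslow Plaza $34,190; South Corridor $8,520. Sum = $46,855.
Difference $46,850 − $46,855 = −$5 applied to South Corridor: South Corridor becomes $8,515.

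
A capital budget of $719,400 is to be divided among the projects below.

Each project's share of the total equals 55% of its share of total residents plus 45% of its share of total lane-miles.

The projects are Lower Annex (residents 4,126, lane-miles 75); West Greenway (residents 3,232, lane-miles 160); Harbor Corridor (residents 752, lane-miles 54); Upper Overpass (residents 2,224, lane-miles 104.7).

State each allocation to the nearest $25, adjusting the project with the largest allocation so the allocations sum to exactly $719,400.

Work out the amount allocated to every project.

Residents total 10,334; lane-miles total 393.7.
Composite weights (55% residents + 45% lane-miles): Lower Annex 0.3053; West Greenway 0.3549; Harbor Corridor 0.1017; Upper Overpass 0.2380.
Proportional shares: Lower Annex 219,647.70; West Greenway 255,311.52; Harbor Corridor 73,195.60; Upper Overpass 171,245.18.
Rounded to nearest $25: Lower Annex $219,650; West Greenway $255,300; Harbor Corridor $73,200; Upper Overpass $171,250. Sum = $719,400.
Rounded total matches; no reconciliation needed.

Lower Annex: $219,650; West Greenway: $255,300; Harbor Corridor: $73,200; Upper Overpass: $171,250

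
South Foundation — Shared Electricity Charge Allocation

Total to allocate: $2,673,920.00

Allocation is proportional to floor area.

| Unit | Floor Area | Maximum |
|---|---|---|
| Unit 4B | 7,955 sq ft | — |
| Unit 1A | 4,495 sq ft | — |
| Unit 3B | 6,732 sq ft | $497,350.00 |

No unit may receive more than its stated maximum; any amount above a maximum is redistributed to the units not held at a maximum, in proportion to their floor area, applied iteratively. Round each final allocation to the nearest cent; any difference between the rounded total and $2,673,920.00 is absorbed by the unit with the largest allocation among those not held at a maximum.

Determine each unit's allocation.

Unit 4B: $1,390,732.08; Unit 1A: $785,837.92; Unit 3B: $497,350.00

Total floor area = 19,182.
Proportional shares (ignoring caps): Unit 4B 1,108,905.9326; Unit 1A 626,591.0958; Unit 3B 938,422.9715.
Held at cap: Unit 3B ($497,350.00); residual $2,176,570.00 reallocated over remaining floor area 12,450.
Remaining shares: Unit 4B 1,390,732.0763 → $1,390,732.08; Unit 1A 785,837.9237 → $785,837.92.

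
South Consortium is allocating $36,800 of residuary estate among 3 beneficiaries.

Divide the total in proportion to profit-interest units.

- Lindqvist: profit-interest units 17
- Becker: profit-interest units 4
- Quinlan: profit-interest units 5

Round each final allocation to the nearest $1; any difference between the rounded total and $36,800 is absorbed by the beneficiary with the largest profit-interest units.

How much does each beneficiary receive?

Profit-interest units total: 26.
Raw shares: Lindqvist 17/26 × $36,800 = 24,061.54; Becker 4/26 × $36,800 = 5,661.54; Quinlan 5/26 × $36,800 = 7,076.92.
Rounded to nearest $1: Lindqvist $24,062; Becker $5,662; Quinlan $7,077. Sum = $36,801.
Difference $36,800 − $36,801 = −$1 applied to largest profit-interest units (Lindqvist): Lindqvist becomes $24,061.

Lindqvist: $24,061; Becker: $5,662; Quinlan: $7,077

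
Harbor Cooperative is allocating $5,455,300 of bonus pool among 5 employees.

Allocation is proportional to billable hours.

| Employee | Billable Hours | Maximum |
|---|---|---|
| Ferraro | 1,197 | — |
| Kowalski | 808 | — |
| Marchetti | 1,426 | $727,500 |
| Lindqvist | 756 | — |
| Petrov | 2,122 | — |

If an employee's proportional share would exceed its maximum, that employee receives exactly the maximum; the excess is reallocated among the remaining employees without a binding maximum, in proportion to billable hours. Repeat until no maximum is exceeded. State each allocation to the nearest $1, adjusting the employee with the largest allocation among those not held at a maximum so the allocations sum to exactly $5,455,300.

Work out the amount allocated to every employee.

Billable hours total: 6,309.
Unconstrained shares: Ferraro 1,035,028.39; Kowalski 698,665.78; Marchetti 1,233,041.34; Lindqvist 653,702.14; Petrov 1,834,862.36.
Held at cap: Marchetti ($727,500); remaining pool $4,727,800 reallocated over remaining billable hours 4,883.
Shares after redistribution: Ferraro 1,158,954.86 → $1,158,955; Kowalski 782,318.74 → $782,319; Lindqvist 731,971.49 → $731,971; Petrov 2,054,554.90 → $2,054,555.

Ferraro: $1,158,955; Kowalski: $782,319; Marchetti: $727,500; Lindqvist: $731,971; Petrov: $2,054,555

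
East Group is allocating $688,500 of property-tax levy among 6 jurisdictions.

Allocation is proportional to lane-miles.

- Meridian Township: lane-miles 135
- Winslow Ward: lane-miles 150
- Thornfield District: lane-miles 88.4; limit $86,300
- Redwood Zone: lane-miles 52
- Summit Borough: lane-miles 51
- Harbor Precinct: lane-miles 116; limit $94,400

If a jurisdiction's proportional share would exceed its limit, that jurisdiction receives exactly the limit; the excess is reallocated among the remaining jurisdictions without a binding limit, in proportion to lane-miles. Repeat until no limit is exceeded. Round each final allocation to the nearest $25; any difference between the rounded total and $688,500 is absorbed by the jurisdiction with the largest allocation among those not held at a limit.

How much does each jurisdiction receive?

Meridian Township: $176,675 · Winslow Ward: $196,325 · Thornfield District: $86,300 · Redwood Zone: $68,050 · Summit Borough: $66,750 · Harbor Precinct: $94,400

Total lane-miles = 592.4.
Pro-rata shares before constraints: Meridian Township 156,899.90; Winslow Ward 174,333.22; Thornfield District 102,740.38; Redwood Zone 60,435.52; Summit Borough 59,273.30; Harbor Precinct 134,817.69.
Cap binds for Thornfield District ($86,300), Harbor Precinct ($94,400); remaining pool $507,800 reallocated over remaining lane-miles 388.
Remaining shares: Meridian Township 176,682.99 → $176,675; Winslow Ward 196,314.43 → $196,325; Redwood Zone 68,055.67 → $68,050; Summit Borough 66,746.91 → $66,750.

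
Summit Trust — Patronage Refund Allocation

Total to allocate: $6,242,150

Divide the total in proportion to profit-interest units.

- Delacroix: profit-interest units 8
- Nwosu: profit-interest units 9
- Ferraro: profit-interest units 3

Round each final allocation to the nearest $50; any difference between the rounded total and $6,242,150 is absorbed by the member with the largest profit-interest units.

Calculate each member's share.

Delacroix: $2,496,850 | Nwosu: $2,809,000 | Ferraro: $936,300

Sum of profit-interest units: 20.
Proportional shares: Delacroix 8/20 × $6,242,150 = 2,496,860.00; Nwosu 9/20 × $6,242,150 = 2,808,967.50; Ferraro 3/20 × $6,242,150 = 936,322.50.
Rounded to nearest $50: Delacroix $2,496,850; Nwosu $2,808,950; Ferraro $936,300. Sum = $6,242,100.
Difference $6,242,150 − $6,242,100 = +$50 applied to largest profit-interest units (Nwosu): Nwosu becomes $2,809,000.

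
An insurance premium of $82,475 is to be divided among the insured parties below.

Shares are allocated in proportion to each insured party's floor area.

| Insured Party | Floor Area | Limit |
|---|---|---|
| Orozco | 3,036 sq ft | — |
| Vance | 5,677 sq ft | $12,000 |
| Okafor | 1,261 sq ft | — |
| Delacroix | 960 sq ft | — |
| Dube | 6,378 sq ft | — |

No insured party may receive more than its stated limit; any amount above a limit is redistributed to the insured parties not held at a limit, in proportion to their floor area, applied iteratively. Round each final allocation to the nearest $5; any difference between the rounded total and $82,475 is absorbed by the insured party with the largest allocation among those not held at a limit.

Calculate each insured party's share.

Orozco: $18,390 | Vance: $12,000 | Okafor: $7,640 | Delacroix: $5,815 | Dube: $38,630

Sum of floor area: 17,312.
Pro-rata shares before constraints: Orozco 14,463.61; Vance 27,045.44; Okafor 6,007.45; Delacroix 4,573.48; Dube 30,385.02.
Capped: Vance ($12,000); balance $70,475 reallocated over remaining floor area 11,635.
Redistributed shares: Orozco 18,389.52 → $18,390; Okafor 7,638.07 → $7,640; Delacroix 5,814.87 → $5,815; Dube 38,632.54 → $38,635.
Rounding difference −$5 applied to Dube → $38,630.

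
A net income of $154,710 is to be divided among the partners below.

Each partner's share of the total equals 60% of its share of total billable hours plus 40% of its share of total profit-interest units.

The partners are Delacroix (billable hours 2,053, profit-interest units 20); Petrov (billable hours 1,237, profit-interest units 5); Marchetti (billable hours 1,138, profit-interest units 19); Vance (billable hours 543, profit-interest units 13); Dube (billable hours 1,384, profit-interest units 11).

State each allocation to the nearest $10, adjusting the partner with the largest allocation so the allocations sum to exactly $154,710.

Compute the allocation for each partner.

Delacroix: $48,190; Petrov: $22,620; Marchetti: $33,910; Vance: $19,760; Dube: $30,230

Billable hours total 6,355; profit-interest units total 68.
Combined weights (60% billable hours + 40% profit-interest units): Delacroix 0.3115; Petrov 0.1462; Marchetti 0.2192; Vance 0.1277; Dube 0.1954.
Unrounded shares: Delacroix 48,188.87; Petrov 22,618.86; Marchetti 33,913.62; Vance 19,762.24; Dube 30,226.41.
After rounding ($10): Delacroix $48,190; Petrov $22,620; Marchetti $33,910; Vance $19,760; Dube $30,230. Sum = $154,710.
Rounded total matches; no reconciliation needed.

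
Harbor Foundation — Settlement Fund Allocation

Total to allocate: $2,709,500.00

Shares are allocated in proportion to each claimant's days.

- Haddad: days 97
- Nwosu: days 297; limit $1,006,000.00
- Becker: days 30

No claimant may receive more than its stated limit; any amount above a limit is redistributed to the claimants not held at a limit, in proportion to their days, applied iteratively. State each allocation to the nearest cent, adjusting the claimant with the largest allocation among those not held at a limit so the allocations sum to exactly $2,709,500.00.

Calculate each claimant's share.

Haddad: $1,301,098.43 | Nwosu: $1,006,000.00 | Becker: $402,401.57

Days total: 424.
Proportional shares (ignoring caps): Haddad 619,862.0283; Nwosu 1,897,928.0660; Becker 191,709.9057.
Capped: Nwosu ($1,006,000.00); remaining pool $1,703,500.00 reallocated over remaining days 127.
Redistributed shares: Haddad 1,301,098.4252 → $1,301,098.43; Becker 402,401.5748 → $402,401.57.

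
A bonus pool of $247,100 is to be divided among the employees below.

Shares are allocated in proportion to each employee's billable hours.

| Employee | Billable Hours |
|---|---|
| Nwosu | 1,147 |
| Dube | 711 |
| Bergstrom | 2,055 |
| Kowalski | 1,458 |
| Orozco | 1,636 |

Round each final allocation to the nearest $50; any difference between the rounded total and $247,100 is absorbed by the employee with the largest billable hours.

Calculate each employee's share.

Nwosu: $40,450 | Dube: $25,050 | Bergstrom: $72,500 | Kowalski: $51,400 | Orozco: $57,700

Total billable hours = 7,007.
Raw shares: Nwosu 1,147/7,007 × $247,100 = 40,448.65; Dube 711/7,007 × $247,100 = 25,073.23; Bergstrom 2,055/7,007 × $247,100 = 72,469.03; Kowalski 1,458/7,007 × $247,100 = 51,415.98; Orozco 1,636/7,007 × $247,100 = 57,693.11.
At nearest $50: Nwosu $40,450; Dube $25,050; Bergstrom $72,450; Kowalski $51,400; Orozco $57,700. Sum = $247,050.
Difference $247,100 − $247,050 = +$50 applied to largest billable hours (Bergstrom): Bergstrom becomes $72,500.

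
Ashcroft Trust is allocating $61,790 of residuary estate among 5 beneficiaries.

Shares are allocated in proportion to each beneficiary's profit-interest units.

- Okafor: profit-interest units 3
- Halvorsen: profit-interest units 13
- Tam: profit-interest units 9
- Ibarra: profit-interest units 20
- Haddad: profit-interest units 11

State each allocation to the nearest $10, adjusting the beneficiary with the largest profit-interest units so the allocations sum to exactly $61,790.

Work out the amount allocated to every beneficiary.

Okafor: $3,310 | Halvorsen: $14,340 | Tam: $9,930 | Ibarra: $22,070 | Haddad: $12,140

Combined profit-interest units = 3 + 13 + 9 + 20 + 11 = 56.
Raw shares: Okafor 3,310.18; Halvorsen 14,344.11; Tam 9,930.54; Ibarra 22,067.86; Haddad 12,137.32.
Rounded to nearest $10: Okafor $3,310; Halvorsen $14,340; Tam $9,930; Ibarra $22,070; Haddad $12,140. Sum = $61,790.
No rounding difference to absorb.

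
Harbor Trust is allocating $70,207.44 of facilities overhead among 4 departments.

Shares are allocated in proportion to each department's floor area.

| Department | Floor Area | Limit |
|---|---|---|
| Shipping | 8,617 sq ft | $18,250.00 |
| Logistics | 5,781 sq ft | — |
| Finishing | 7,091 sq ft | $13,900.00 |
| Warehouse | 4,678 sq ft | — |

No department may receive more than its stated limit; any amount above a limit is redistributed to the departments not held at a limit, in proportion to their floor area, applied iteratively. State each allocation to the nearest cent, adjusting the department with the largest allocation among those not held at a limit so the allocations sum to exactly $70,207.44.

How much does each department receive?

Total floor area = 26,167.
Pro-rata shares before constraints: Shipping 23,119.8651; Logistics 15,510.7277; Finishing 19,025.5267; Warehouse 12,551.3205.
Capped: Shipping ($18,250.00), Finishing ($13,900.00); balance $38,057.44 reallocated over remaining floor area 10,459.
Remaining shares: Logistics 21,035.4776 → $21,035.48; Warehouse 17,021.9624 → $17,021.96.

Shipping: $18,250.00 | Logistics: $21,035.48 | Finishing: $13,900.00 | Warehouse: $17,021.96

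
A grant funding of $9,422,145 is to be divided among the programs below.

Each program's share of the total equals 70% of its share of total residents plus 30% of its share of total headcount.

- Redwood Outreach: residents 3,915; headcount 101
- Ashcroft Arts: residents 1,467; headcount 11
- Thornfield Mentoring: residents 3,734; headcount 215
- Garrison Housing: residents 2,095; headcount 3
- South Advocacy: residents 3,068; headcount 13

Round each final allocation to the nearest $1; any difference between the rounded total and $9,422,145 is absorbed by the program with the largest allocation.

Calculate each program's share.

Redwood Outreach: $2,640,682; Ashcroft Arts: $768,261; Thornfield Mentoring: $3,496,546; Garrison Housing: $992,408; South Advocacy: $1,524,248

Totals — residents 14,279, headcount 343.
Combined weights (70% residents + 30% headcount): Redwood Outreach 0.2803; Ashcroft Arts 0.0815; Thornfield Mentoring 0.3711; Garrison Housing 0.1053; South Advocacy 0.1618.
Raw shares: Redwood Outreach 2,640,682.37; Ashcroft Arts 768,260.90; Thornfield Mentoring 3,496,545.59; Garrison Housing 992,407.94; South Advocacy 1,524,248.21.
At nearest $1: Redwood Outreach $2,640,682; Ashcroft Arts $768,261; Thornfield Mentoring $3,496,546; Garrison Housing $992,408; South Advocacy $1,524,248. Sum = $9,422,145.
Rounded total matches; no reconciliation needed.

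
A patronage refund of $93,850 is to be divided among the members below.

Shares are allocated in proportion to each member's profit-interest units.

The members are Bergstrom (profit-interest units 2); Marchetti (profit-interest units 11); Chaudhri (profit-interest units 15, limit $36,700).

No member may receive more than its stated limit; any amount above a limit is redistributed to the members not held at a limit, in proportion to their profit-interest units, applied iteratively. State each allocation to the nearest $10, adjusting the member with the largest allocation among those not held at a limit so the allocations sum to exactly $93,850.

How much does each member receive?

Bergstrom: $8,790 | Marchetti: $48,360 | Chaudhri: $36,700

Total profit-interest units = 28.
Pro-rata shares before constraints: Bergstrom 6,703.57; Marchetti 36,869.64; Chaudhri 50,276.79.
Held at cap: Chaudhri ($36,700); residual $57,150 reallocated over remaining profit-interest units 13.
Redistributed shares: Bergstrom 8,792.31 → $8,790; Marchetti 48,357.69 → $48,360.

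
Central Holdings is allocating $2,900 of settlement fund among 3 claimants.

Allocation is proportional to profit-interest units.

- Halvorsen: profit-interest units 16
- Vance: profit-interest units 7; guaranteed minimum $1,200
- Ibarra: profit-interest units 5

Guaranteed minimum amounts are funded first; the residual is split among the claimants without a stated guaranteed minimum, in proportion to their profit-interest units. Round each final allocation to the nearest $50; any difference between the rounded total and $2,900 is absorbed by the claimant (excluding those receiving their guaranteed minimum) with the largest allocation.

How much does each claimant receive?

Guaranteed amounts: Vance $1,200. Balance $1,700.
Balance split over remaining profit-interest units 21: Halvorsen 1,295.24 → $1,300; Ibarra 404.76 → $400.

Halvorsen: $1,300 · Vance: $1,200 · Ibarra: $400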